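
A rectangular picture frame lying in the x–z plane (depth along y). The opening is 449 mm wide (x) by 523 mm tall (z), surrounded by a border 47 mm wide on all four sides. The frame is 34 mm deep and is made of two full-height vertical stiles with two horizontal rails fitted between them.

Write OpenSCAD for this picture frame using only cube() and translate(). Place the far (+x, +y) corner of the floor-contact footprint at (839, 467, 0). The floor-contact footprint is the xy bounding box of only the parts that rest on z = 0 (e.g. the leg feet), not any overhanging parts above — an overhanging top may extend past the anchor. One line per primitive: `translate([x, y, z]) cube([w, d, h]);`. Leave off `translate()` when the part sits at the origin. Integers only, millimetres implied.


translate([296, 433, 0]) cube([47, 34, 617]);
translate([792, 433, 0]) cube([47, 34, 617]);
translate([343, 433, 0]) cube([449, 34, 47]);
translate([343, 433, 570]) cube([449, 34, 47]);


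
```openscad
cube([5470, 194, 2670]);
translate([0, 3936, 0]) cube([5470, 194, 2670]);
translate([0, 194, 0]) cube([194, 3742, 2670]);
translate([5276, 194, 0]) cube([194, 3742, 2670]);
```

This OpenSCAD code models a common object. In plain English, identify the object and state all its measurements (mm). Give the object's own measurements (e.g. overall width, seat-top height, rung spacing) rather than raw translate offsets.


The wall frame of a small rectangular building: four walls, each 2670 mm tall and 194 mm thick, enclosing a footprint 5470 mm (x) by 4130 mm (y) outside-to-outside, with no floor or roof. The front and back walls (the −y and +y sides) span the full width; the two side walls fit between them.


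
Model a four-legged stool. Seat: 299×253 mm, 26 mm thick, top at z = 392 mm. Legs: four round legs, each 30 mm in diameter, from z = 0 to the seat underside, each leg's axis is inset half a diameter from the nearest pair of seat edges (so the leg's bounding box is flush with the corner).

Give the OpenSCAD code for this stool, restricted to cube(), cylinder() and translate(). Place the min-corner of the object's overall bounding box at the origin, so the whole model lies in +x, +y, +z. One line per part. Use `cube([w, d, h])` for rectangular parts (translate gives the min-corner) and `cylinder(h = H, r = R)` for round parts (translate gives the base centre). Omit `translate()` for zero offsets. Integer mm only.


// leg_h = 392 - 26 = 366
translate([0, 0, 366]) cube([299, 253, 26]);
translate([15, 15, 0]) cylinder(h = 366, r = 15);
translate([284, 15, 0]) cylinder(h = 366, r = 15);
translate([15, 238, 0]) cylinder(h = 366, r = 15);
translate([284, 238, 0]) cylinder(h = 366, r = 15);


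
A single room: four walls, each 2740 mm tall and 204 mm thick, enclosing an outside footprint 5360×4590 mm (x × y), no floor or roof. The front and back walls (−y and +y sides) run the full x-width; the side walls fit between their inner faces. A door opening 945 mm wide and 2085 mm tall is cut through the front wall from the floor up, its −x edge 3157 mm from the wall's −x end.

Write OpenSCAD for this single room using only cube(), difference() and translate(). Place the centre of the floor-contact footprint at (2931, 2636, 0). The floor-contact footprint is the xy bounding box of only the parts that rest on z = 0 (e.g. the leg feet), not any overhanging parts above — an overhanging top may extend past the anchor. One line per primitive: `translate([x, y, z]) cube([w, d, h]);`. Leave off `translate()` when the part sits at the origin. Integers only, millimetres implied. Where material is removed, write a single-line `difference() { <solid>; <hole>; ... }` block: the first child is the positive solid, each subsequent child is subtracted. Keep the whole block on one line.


difference() { translate([251, 341, 0]) cube([5360, 204, 2740]); translate([3408, 341, 0]) cube([945, 204, 2085]); }
translate([251, 4727, 0]) cube([5360, 204, 2740]);
translate([251, 545, 0]) cube([204, 4182, 2740]);
translate([5407, 545, 0]) cube([204, 4182, 2740]);


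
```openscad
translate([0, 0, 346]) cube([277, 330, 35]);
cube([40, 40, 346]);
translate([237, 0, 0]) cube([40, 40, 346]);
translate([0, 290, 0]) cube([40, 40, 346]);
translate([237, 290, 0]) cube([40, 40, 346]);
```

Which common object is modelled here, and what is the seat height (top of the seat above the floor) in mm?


A stool. The seat height is 381 mm.

A 277×330×35 slab at z = 346 on four corner posts — a stool. The seat top is 346 + 35 = 381 mm.


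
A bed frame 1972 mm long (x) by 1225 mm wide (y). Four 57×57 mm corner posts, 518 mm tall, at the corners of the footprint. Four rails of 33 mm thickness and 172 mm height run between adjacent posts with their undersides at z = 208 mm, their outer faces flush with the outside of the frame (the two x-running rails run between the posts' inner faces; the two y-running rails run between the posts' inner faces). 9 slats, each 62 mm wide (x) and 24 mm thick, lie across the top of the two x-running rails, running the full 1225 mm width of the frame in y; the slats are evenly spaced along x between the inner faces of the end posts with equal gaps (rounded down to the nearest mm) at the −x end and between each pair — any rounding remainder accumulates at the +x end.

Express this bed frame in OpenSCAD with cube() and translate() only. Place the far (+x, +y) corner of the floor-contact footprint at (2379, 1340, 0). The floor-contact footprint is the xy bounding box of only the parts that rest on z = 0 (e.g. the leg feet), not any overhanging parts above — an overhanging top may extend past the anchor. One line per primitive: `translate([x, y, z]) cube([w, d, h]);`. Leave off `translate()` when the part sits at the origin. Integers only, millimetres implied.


translate([407, 115, 0]) cube([57, 57, 518]);
translate([407, 1283, 0]) cube([57, 57, 518]);
translate([2322, 115, 0]) cube([57, 57, 518]);
translate([2322, 1283, 0]) cube([57, 57, 518]);
translate([464, 115, 208]) cube([1858, 33, 172]);
translate([464, 1307, 208]) cube([1858, 33, 172]);
translate([407, 172, 208]) cube([33, 1111, 172]);
translate([2346, 172, 208]) cube([33, 1111, 172]);
translate([594, 115, 380]) cube([62, 1225, 24]);
translate([786, 115, 380]) cube([62, 1225, 24]);
translate([978, 115, 380]) cube([62, 1225, 24]);
translate([1170, 115, 380]) cube([62, 1225, 24]);
translate([1362, 115, 380]) cube([62, 1225, 24]);
translate([1554, 115, 380]) cube([62, 1225, 24]);
translate([1746, 115, 380]) cube([62, 1225, 24]);
translate([1938, 115, 380]) cube([62, 1225, 24]);
translate([2130, 115, 380]) cube([62, 1225, 24]);


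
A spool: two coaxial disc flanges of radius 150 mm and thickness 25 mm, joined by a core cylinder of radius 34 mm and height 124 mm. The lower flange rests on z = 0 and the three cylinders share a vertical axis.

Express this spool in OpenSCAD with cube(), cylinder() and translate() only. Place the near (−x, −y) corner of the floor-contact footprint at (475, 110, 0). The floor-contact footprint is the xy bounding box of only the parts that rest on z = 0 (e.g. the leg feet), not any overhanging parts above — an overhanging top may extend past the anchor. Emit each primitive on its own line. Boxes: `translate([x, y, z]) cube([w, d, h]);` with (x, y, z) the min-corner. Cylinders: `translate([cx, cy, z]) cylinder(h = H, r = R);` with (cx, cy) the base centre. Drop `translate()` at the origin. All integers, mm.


translate([625, 260, 0]) cylinder(h = 25, r = 150);
translate([625, 260, 25]) cylinder(h = 124, r = 34);
translate([625, 260, 149]) cylinder(h = 25, r = 150);


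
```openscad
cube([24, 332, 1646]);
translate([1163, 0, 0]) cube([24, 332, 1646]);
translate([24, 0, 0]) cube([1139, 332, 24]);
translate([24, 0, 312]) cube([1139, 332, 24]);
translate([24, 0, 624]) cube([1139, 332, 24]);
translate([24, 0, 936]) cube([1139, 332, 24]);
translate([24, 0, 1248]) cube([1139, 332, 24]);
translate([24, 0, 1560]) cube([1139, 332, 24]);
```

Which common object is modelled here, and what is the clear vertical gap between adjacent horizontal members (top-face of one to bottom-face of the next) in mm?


A bookshelf. The clear shelf gap is 288 mm.

Two tall side panels with 6 horizontal boards between them — a bookshelf. The first two shelf undersides are at z = 0 and z = 312; with shelf thickness 24, the clear gap is 312 − 0 − 24 = 288 mm.


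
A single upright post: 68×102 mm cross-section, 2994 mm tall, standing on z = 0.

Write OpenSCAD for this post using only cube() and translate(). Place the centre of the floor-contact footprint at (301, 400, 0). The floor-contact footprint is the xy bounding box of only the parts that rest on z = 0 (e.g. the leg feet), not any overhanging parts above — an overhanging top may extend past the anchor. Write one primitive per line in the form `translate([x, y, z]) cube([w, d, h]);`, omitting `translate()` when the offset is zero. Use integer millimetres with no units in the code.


translate([267, 349, 0]) cube([68, 102, 2994]);


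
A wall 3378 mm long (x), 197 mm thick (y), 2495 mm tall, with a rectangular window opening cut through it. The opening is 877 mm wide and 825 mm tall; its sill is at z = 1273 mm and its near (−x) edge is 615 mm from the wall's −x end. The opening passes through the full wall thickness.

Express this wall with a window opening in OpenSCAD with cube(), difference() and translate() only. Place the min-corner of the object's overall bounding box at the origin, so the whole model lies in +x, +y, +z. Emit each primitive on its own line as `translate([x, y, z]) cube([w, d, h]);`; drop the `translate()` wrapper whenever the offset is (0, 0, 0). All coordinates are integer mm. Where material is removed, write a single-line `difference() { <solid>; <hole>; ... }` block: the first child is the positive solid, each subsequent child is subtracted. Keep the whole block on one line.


difference() { cube([3378, 197, 2495]); translate([615, 0, 1273]) cube([877, 197, 825]); }


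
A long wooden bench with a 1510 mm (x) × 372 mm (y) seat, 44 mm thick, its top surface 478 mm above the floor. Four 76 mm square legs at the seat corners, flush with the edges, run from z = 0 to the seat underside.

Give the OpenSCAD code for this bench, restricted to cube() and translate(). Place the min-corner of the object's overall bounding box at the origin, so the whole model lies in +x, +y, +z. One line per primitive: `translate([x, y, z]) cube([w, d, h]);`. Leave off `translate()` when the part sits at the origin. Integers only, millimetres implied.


// leg_h = 478 − 44 = 434
translate([0, 0, 434]) cube([1510, 372, 44]);
cube([76, 76, 434]);
translate([0, 296, 0]) cube([76, 76, 434]);
translate([1434, 0, 0]) cube([76, 76, 434]);
translate([1434, 296, 0]) cube([76, 76, 434]);


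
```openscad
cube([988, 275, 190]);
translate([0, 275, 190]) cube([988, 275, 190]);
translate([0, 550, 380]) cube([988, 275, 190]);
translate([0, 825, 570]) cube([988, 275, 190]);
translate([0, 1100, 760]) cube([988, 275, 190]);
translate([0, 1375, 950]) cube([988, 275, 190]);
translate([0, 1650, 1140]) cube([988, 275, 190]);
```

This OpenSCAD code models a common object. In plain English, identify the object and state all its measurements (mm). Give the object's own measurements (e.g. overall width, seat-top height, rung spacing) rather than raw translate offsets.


A straight staircase of 7 solid steps. Each step is 988 mm wide (x), 275 mm deep (y, the going) and 190 mm tall (the rise). The first step rests on the floor; each subsequent step sits one going further in +y and one rise higher in +z, directly behind and above the previous step with no overlap.


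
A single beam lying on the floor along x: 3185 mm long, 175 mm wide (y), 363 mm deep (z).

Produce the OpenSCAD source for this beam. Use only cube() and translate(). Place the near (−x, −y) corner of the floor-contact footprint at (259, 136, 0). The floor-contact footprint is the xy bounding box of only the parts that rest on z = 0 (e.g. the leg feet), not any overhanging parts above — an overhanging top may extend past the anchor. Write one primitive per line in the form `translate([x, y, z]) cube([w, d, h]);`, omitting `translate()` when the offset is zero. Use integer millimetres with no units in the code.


translate([259, 136, 0]) cube([3185, 175, 363]);


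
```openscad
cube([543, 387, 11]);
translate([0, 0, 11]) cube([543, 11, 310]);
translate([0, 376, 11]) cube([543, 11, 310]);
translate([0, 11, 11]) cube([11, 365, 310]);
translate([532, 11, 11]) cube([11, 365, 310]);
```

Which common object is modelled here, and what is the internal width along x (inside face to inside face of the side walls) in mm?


An open box. The internal width is 521 mm.

A 543×387 base slab with four walls standing on it — an open box. The base is 543 mm wide and the walls are 11 mm thick, so the internal width is 543 − 2 × 11 = 521 mm.


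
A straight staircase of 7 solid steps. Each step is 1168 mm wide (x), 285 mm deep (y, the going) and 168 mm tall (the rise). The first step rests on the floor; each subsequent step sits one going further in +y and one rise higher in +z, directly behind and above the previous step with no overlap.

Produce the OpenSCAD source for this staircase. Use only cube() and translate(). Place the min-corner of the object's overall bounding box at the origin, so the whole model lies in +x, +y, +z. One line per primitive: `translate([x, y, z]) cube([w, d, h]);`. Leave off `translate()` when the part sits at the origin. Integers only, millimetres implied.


cube([1168, 285, 168]);
translate([0, 285, 168]) cube([1168, 285, 168]);
translate([0, 570, 336]) cube([1168, 285, 168]);
translate([0, 855, 504]) cube([1168, 285, 168]);
translate([0, 1140, 672]) cube([1168, 285, 168]);
translate([0, 1425, 840]) cube([1168, 285, 168]);
translate([0, 1710, 1008]) cube([1168, 285, 168]);


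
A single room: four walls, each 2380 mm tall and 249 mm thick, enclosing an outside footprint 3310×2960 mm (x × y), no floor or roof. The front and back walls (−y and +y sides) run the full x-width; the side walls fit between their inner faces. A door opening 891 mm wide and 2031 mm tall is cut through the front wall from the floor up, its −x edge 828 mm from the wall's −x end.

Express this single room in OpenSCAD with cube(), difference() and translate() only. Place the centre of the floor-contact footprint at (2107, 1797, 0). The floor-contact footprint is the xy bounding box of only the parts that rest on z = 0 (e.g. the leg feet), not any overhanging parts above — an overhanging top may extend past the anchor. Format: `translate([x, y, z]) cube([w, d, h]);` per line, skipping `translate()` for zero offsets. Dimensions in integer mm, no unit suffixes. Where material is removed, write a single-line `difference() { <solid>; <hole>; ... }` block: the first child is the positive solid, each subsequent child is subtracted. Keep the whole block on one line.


difference() { translate([452, 317, 0]) cube([3310, 249, 2380]); translate([1280, 317, 0]) cube([891, 249, 2031]); }
translate([452, 3028, 0]) cube([3310, 249, 2380]);
translate([452, 566, 0]) cube([249, 2462, 2380]);
translate([3513, 566, 0]) cube([249, 2462, 2380]);


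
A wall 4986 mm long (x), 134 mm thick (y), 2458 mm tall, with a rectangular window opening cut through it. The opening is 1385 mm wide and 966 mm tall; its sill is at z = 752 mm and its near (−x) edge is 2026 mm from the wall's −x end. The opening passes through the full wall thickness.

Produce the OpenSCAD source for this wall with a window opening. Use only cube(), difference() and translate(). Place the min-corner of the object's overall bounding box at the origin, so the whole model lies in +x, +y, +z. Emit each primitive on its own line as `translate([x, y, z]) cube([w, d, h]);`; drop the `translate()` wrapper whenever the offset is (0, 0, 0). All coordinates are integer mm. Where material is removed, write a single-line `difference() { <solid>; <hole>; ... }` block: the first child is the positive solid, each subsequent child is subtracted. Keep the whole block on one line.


difference() { cube([4986, 134, 2458]); translate([2026, 0, 752]) cube([1385, 134, 966]); }


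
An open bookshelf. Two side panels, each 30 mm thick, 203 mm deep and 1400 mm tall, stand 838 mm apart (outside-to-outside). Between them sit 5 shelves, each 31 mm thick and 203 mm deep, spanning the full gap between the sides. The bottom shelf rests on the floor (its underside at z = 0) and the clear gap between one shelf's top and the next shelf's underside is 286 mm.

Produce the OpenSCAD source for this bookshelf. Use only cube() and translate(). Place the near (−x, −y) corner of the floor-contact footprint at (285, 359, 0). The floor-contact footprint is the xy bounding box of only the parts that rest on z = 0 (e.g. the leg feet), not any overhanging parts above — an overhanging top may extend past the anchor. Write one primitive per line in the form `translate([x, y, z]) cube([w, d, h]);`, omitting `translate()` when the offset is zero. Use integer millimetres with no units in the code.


translate([285, 359, 0]) cube([30, 203, 1400]);
translate([1093, 359, 0]) cube([30, 203, 1400]);
translate([315, 359, 0]) cube([778, 203, 31]);
translate([315, 359, 317]) cube([778, 203, 31]);
translate([315, 359, 634]) cube([778, 203, 31]);
translate([315, 359, 951]) cube([778, 203, 31]);
translate([315, 359, 1268]) cube([778, 203, 31]);


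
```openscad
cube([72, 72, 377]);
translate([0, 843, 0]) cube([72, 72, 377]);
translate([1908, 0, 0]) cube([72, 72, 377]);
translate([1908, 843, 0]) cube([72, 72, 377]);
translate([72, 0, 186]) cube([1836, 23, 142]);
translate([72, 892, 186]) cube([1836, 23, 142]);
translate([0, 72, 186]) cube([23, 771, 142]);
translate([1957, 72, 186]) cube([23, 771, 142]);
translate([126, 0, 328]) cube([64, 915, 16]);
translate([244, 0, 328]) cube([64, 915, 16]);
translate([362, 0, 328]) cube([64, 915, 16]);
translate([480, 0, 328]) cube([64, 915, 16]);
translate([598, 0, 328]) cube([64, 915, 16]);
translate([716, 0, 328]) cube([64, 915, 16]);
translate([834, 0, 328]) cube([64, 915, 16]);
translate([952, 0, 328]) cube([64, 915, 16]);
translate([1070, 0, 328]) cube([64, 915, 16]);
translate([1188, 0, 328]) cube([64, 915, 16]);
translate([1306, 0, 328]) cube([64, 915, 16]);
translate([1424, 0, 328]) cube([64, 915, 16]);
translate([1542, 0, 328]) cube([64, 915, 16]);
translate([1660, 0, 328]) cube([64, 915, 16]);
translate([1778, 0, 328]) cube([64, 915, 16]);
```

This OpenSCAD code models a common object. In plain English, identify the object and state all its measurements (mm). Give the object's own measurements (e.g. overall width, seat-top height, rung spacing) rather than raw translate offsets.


A bed frame 1980 mm long (x) by 915 mm wide (y). Four 72×72 mm corner posts, 377 mm tall, at the corners of the footprint. Four rails of 23 mm thickness and 142 mm height run between adjacent posts with their undersides at z = 186 mm, their outer faces flush with the outside of the frame (the two x-running rails run between the posts' inner faces; the two y-running rails run between the posts' inner faces). 15 slats, each 64 mm wide (x) and 16 mm thick, lie across the top of the two x-running rails, running the full 915 mm width of the frame in y; along x they sit between the end posts with a 54 mm gap after the −x posts and between neighbouring slats, leaving 66 mm before the +x posts.


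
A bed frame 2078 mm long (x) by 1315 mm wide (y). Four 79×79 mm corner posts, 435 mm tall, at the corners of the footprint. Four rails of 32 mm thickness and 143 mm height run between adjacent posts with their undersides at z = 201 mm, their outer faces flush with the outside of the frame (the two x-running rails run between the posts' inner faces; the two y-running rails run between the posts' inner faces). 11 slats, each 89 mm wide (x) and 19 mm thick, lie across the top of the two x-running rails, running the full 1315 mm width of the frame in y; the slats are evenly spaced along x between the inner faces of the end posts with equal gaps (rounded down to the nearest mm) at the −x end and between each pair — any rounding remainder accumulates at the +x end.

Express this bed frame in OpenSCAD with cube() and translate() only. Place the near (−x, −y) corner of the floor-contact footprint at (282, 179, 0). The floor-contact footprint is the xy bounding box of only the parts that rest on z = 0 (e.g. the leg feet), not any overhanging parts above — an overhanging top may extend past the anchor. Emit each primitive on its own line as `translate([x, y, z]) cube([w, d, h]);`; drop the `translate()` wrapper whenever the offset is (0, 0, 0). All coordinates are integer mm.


translate([282, 179, 0]) cube([79, 79, 435]);
translate([282, 1415, 0]) cube([79, 79, 435]);
translate([2281, 179, 0]) cube([79, 79, 435]);
translate([2281, 1415, 0]) cube([79, 79, 435]);
translate([361, 179, 201]) cube([1920, 32, 143]);
translate([361, 1462, 201]) cube([1920, 32, 143]);
translate([282, 258, 201]) cube([32, 1157, 143]);
translate([2328, 258, 201]) cube([32, 1157, 143]);
translate([439, 179, 344]) cube([89, 1315, 19]);
translate([606, 179, 344]) cube([89, 1315, 19]);
translate([773, 179, 344]) cube([89, 1315, 19]);
translate([940, 179, 344]) cube([89, 1315, 19]);
translate([1107, 179, 344]) cube([89, 1315, 19]);
translate([1274, 179, 344]) cube([89, 1315, 19]);
translate([1441, 179, 344]) cube([89, 1315, 19]);
translate([1608, 179, 344]) cube([89, 1315, 19]);
translate([1775, 179, 344]) cube([89, 1315, 19]);
translate([1942, 179, 344]) cube([89, 1315, 19]);
translate([2109, 179, 344]) cube([89, 1315, 19]);


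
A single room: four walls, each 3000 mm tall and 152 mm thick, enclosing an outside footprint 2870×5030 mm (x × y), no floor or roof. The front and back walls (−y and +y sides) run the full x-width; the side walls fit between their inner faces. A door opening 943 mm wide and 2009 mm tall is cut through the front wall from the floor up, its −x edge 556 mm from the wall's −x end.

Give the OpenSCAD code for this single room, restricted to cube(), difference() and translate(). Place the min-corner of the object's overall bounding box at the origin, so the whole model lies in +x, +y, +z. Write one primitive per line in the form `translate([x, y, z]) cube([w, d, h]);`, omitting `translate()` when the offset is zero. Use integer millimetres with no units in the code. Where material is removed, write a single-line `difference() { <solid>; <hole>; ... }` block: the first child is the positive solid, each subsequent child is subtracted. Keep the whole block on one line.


difference() { cube([2870, 152, 3000]); translate([556, 0, 0]) cube([943, 152, 2009]); }
translate([0, 4878, 0]) cube([2870, 152, 3000]);
translate([0, 152, 0]) cube([152, 4726, 3000]);
translate([2718, 152, 0]) cube([152, 4726, 3000]);


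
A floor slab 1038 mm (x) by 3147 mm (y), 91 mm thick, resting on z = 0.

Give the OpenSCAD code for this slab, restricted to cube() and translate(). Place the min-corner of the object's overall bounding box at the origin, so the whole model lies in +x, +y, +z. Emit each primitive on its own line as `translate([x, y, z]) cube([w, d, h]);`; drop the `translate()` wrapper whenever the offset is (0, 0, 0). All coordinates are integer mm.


cube([1038, 3147, 91]);


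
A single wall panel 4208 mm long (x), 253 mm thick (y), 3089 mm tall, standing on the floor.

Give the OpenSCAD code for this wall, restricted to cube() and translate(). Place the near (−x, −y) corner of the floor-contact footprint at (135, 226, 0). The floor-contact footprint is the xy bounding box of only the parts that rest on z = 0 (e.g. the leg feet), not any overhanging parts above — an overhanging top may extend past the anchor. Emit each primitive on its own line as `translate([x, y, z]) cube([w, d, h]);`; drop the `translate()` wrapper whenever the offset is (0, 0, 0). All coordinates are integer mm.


translate([135, 226, 0]) cube([4208, 253, 3089]);


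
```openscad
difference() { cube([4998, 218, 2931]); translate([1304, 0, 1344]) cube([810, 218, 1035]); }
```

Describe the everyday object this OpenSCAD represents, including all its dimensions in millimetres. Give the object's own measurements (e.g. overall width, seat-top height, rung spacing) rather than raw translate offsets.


A wall 4998 mm long (x), 218 mm thick (y), 2931 mm tall, with a rectangular window opening cut through it. The opening is 810 mm wide and 1035 mm tall; its sill is at z = 1344 mm and its near (−x) edge is 1304 mm from the wall's −x end. The opening passes through the full wall thickness.


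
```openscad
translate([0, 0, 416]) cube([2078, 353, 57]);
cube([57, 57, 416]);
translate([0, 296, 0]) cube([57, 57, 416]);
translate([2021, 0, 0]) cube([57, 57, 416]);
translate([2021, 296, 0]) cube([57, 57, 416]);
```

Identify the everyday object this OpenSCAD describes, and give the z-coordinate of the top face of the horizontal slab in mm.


A bench. The seat-top height is 473 mm.

A long slab on four corner posts — a bench. The slab sits at z = 416 with thickness 57, so the top is 416 + 57 = 473 mm.


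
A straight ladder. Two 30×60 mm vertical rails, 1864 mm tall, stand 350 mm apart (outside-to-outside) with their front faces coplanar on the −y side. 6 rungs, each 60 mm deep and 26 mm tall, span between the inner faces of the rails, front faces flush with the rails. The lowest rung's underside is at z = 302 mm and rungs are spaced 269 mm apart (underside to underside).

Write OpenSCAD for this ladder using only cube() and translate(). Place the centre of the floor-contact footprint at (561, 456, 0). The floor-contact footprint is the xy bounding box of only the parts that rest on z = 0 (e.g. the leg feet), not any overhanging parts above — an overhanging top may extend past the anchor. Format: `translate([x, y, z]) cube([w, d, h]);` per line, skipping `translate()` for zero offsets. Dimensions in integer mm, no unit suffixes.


translate([386, 426, 0]) cube([30, 60, 1864]);
translate([706, 426, 0]) cube([30, 60, 1864]);
translate([416, 426, 302]) cube([290, 60, 26]);
translate([416, 426, 571]) cube([290, 60, 26]);
translate([416, 426, 840]) cube([290, 60, 26]);
translate([416, 426, 1109]) cube([290, 60, 26]);
translate([416, 426, 1378]) cube([290, 60, 26]);
translate([416, 426, 1647]) cube([290, 60, 26]);


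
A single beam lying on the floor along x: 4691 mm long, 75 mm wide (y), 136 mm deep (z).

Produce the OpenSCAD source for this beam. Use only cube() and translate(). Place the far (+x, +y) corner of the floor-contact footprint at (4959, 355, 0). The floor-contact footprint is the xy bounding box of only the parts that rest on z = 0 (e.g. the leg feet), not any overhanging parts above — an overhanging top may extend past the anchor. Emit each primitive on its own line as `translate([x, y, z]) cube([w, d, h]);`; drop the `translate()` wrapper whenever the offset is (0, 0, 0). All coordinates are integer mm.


translate([268, 280, 0]) cube([4691, 75, 136]);


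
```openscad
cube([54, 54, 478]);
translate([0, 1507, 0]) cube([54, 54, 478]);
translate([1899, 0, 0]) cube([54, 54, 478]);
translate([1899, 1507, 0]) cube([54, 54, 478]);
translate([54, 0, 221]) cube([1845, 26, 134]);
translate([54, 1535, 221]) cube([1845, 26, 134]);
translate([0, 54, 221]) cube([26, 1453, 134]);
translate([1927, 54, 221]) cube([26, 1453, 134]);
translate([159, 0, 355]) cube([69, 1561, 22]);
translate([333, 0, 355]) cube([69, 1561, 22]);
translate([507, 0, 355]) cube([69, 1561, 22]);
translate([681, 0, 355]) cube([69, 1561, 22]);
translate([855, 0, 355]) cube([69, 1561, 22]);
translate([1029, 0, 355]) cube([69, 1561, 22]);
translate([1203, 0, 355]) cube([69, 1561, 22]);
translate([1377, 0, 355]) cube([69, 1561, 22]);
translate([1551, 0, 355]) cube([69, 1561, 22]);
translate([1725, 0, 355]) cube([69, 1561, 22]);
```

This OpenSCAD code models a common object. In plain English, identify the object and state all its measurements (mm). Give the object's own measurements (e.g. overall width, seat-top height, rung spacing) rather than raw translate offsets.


A bed frame 1953 mm long (x) by 1561 mm wide (y). Four 54×54 mm corner posts, 478 mm tall, at the corners of the footprint. Four rails of 26 mm thickness and 134 mm height run between adjacent posts with their undersides at z = 221 mm, their outer faces flush with the outside of the frame (the two x-running rails run between the posts' inner faces; the two y-running rails run between the posts' inner faces). 10 slats, each 69 mm wide (x) and 22 mm thick, lie across the top of the two x-running rails, running the full 1561 mm width of the frame in y; along x they sit between the end posts with a 105 mm gap after the −x posts and between neighbouring slats and before the +x posts.


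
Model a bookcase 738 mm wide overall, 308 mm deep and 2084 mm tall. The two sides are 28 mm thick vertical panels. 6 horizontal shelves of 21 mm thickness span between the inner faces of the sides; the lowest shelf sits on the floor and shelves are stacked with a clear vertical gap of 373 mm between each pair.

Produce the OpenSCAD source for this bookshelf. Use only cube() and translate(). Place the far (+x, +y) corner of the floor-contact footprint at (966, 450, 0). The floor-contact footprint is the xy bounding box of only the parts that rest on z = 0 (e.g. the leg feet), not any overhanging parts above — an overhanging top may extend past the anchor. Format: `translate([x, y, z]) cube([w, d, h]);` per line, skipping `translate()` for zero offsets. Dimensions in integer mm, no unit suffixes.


translate([228, 142, 0]) cube([28, 308, 2084]);
translate([938, 142, 0]) cube([28, 308, 2084]);
translate([256, 142, 0]) cube([682, 308, 21]);
translate([256, 142, 394]) cube([682, 308, 21]);
translate([256, 142, 788]) cube([682, 308, 21]);
translate([256, 142, 1182]) cube([682, 308, 21]);
translate([256, 142, 1576]) cube([682, 308, 21]);
translate([256, 142, 1970]) cube([682, 308, 21]);


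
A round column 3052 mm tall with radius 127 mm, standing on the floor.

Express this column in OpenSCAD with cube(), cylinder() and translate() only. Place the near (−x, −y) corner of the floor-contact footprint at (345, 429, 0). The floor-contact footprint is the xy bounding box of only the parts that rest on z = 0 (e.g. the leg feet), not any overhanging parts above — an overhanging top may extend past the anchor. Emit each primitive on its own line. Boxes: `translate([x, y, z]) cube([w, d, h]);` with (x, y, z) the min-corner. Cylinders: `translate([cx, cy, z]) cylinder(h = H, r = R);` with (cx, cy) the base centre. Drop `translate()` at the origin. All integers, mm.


translate([472, 556, 0]) cylinder(h = 3052, r = 127);


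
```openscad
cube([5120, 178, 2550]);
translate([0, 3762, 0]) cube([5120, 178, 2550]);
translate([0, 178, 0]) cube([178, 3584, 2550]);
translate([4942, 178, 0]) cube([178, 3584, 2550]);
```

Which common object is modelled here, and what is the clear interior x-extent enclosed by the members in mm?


A house (or room) frame. The interior width is 4764 mm.

Four 2550 mm walls enclosing a rectangle with no floor or roof — a room or house frame. Outside width is 5120 mm and wall thickness is 178 mm, so the interior width is 5120 − 2 × 178 = 4764 mm.


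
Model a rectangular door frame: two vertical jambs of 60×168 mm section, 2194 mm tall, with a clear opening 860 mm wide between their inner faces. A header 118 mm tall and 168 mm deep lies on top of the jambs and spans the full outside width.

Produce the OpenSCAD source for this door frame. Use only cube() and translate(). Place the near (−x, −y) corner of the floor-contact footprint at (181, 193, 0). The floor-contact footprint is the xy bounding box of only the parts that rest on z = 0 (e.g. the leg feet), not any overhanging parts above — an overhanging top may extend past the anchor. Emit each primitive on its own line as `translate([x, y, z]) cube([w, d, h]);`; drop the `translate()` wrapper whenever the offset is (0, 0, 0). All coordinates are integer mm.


translate([181, 193, 0]) cube([60, 168, 2194]);
translate([1101, 193, 0]) cube([60, 168, 2194]);
translate([181, 193, 2194]) cube([980, 168, 118]);


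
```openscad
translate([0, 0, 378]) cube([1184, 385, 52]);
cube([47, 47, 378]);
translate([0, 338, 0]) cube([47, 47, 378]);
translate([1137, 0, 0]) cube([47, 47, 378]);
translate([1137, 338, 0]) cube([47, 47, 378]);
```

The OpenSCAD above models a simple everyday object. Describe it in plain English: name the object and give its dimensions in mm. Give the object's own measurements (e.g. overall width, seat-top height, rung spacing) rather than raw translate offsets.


A long wooden bench with a 1184 mm (x) × 385 mm (y) seat, 52 mm thick, its top surface 430 mm above the floor. Four 47 mm square legs at the seat corners, flush with the edges, run from z = 0 to the seat underside.


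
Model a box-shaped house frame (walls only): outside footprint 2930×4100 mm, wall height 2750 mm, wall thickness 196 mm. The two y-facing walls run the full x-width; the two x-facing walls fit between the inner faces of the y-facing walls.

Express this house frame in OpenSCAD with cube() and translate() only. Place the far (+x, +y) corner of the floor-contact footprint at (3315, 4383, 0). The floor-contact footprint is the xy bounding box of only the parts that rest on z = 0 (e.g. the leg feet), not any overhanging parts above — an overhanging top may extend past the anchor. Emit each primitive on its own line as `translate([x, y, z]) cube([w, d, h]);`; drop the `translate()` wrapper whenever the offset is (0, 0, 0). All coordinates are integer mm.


translate([385, 283, 0]) cube([2930, 196, 2750]);
translate([385, 4187, 0]) cube([2930, 196, 2750]);
translate([385, 479, 0]) cube([196, 3708, 2750]);
translate([3119, 479, 0]) cube([196, 3708, 2750]);


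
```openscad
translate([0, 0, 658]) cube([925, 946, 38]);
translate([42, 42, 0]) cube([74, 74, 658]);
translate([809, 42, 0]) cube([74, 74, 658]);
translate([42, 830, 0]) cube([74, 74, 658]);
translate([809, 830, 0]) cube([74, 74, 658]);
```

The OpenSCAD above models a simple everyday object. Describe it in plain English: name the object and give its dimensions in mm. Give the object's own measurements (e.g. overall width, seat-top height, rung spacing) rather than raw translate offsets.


A rectangular dining table. The top is 925×946×38 mm with its upper surface at z = 696 mm. It stands on four 74×74 mm square legs, each inset 42 mm from the nearest pair of top edges, running from the floor to the underside of the top.


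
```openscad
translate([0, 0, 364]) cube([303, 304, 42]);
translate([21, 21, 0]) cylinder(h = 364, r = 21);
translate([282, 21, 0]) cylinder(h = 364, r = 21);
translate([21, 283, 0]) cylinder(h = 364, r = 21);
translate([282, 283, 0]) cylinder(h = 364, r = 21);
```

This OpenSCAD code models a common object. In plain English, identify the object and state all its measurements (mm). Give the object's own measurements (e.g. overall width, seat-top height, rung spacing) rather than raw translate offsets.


A four-legged stool. The seat is a 303×304×42 mm slab whose top surface is at z = 406 mm; four round legs, each 42 mm in diameter, run from the floor (z = 0) to the underside of the seat, each leg's axis is inset half a diameter from the nearest pair of seat edges (so the leg's bounding box is flush with the corner).


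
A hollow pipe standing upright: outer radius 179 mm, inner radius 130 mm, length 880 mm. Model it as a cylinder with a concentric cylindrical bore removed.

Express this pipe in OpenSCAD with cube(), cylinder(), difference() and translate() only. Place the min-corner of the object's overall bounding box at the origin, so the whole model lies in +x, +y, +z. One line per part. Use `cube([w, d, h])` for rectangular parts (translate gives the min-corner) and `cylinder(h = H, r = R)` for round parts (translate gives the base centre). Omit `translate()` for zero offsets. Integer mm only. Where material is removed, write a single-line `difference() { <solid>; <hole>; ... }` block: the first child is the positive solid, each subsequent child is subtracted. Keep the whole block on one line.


difference() { translate([179, 179, 0]) cylinder(h = 880, r = 179); translate([179, 179, 0]) cylinder(h = 880, r = 130); }


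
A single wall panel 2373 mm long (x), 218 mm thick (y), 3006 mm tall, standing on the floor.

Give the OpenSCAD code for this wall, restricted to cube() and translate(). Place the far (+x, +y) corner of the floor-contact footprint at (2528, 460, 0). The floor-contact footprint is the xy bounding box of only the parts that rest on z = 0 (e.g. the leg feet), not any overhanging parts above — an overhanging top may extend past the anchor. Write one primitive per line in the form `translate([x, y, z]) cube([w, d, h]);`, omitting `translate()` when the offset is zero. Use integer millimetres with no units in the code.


translate([155, 242, 0]) cube([2373, 218, 3006]);


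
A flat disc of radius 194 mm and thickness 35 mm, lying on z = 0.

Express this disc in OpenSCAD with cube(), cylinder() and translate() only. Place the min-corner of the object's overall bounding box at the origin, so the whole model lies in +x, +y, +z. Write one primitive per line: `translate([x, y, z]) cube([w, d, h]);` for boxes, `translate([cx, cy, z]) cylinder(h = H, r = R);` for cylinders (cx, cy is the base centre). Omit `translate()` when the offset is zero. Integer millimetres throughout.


translate([194, 194, 0]) cylinder(h = 35, r = 194);


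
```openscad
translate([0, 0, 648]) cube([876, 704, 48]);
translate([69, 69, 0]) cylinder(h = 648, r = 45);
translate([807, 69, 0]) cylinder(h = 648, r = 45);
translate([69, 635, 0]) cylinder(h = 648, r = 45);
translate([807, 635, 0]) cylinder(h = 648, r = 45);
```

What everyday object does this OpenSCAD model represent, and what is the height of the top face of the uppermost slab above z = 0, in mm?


A table. The table height is 696 mm.

A 876×704×48 slab sits at z = 648 on four Ø90 mm round legs — a table. The top surface is at 648 + 48 = 696 mm.


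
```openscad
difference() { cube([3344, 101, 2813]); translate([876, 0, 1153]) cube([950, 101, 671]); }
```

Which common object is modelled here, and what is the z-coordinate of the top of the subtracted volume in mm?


A wall with a window opening. The window head height is 1824 mm.

A wall with a rectangular opening subtracted — a window. Sill at z = 1153, opening 671 mm tall, so the head is at 1153 + 671 = 1824 mm.


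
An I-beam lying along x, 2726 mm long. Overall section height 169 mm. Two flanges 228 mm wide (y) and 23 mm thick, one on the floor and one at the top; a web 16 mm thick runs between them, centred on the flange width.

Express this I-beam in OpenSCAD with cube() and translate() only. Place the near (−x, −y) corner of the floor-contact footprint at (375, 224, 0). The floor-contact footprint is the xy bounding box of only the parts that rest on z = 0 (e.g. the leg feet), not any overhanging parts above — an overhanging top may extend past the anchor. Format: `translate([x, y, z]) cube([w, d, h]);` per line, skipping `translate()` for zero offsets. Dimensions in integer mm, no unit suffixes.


translate([375, 224, 0]) cube([2726, 228, 23]);
translate([375, 330, 23]) cube([2726, 16, 123]);
translate([375, 224, 146]) cube([2726, 228, 23]);


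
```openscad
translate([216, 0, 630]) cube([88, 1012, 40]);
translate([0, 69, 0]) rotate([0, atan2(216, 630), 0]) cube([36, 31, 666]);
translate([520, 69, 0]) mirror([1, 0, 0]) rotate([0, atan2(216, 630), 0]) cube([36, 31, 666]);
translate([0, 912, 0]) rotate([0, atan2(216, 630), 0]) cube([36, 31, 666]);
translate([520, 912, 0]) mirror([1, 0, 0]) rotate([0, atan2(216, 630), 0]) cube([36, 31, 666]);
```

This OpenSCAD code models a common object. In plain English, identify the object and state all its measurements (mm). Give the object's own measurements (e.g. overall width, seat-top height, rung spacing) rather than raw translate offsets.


A sawhorse. A 88×1012×40 mm beam (x, y, z) sits on two A-frame leg pairs. Each pair is two raked legs of 36×31 mm section (31 mm along y) splaying symmetrically in x. Each leg rises 630 mm vertically over 216 mm of horizontal reach and is 666 mm long along its own axis. Every leg's outer bottom edge rests on the floor and its outer top edge meets a bottom edge of the beam — the left legs (tilting toward +x) meet the beam's −x bottom edge, the right legs (their mirror images, tilting toward −x) meet its +x bottom edge — so the leg tops tuck under the beam, the beam's underside is 630 mm above the floor, and the feet are 520 mm apart outside-to-outside with the beam centred between them. The two leg pairs are set in 69 mm from either end of the beam.
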